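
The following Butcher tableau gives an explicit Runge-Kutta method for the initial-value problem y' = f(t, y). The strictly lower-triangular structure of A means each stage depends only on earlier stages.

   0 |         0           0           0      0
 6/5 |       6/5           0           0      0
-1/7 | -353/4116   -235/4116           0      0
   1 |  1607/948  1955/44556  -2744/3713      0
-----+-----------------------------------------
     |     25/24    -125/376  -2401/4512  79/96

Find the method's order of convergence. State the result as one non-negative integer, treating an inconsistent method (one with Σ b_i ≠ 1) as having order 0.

4

b = (25/24, -125/376, -2401/4512, 79/96)
c = (0, 6/5, -1/7, 1)
Ac = (0, 0, -47/686, 25/158)
Σ b_i: 25/24·1 + (-125/376)·1 + (-2401/4512)·1 + 79/96·1 = 1 ✓
b·c: (-125/376)·6/5 + (-2401/4512)·(-1/7) + 79/96·1 = 1/2 ✓
b·c²: (-125/376)·36/25 + (-2401/4512)·1/49 + 79/96·1 = 1/3 ✓
b·Ac: (-2401/4512)·(-47/686) + 79/96·25/158 = 1/6 ✓
b·c³: (-125/376)·216/125 + (-2401/4512)·(-1/343) + 79/96·1 = 1/4 ✓
b·(c∘Ac): (-2401/4512)·47/4802 + 79/96·25/158 = 1/8 ✓
b·Ac²: (-2401/4512)·(-141/1715) + 79/96·19/395 = 1/12 ✓
b·A²c: 79/96·4/79 = 1/24 ✓; 4 stages ⇒ order 4.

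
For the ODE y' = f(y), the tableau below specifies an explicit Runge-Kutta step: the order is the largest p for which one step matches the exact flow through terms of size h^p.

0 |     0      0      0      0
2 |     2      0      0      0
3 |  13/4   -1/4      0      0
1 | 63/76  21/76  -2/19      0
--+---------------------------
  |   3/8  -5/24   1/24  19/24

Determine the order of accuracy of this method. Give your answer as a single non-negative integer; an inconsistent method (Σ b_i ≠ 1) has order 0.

b = (3/8, -5/24, 1/24, 19/24)
c = (0, 2, 3, 1)
Ac = (0, 0, -1/2, 9/38)
Σ b_i: 3/8·1 + (-5/24)·1 + 1/24·1 + 19/24·1 = 1 ✓
b·c: (-5/24)·2 + 1/24·3 + 19/24·1 = 1/2 ✓
b·c²: (-5/24)·4 + 1/24·9 + 19/24·1 = 1/3 ✓
b·Ac: 1/24·(-1/2) + 19/24·9/38 = 1/6 ✓
b·c³: (-5/24)·8 + 1/24·27 + 19/24·1 = 1/4 ✓
b·(c∘Ac): 1/24·(-3/2) + 19/24·9/38 = 1/8 ✓
b·Ac²: 1/24·(-1) + 19/24·3/19 = 1/12 ✓
b·A²c: 19/24·1/19 = 1/24 ✓; 4 stages ⇒ order 4.

4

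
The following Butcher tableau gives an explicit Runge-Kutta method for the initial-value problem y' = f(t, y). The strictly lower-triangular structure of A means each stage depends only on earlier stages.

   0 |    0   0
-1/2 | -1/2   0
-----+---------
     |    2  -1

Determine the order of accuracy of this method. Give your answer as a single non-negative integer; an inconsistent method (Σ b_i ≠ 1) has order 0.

2

b = (2, -1)
c = (0, -1/2)
Σ b_i: 2·1 + (-1)·1 = 1 ✓
b·c: (-1)·(-1/2) = 1/2 ✓; 2 stages ⇒ order 2.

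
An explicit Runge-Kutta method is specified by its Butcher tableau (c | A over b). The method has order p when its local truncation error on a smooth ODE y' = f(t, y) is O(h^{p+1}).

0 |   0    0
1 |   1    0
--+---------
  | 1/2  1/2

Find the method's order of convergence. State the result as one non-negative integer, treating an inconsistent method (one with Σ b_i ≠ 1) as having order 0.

2

b = (1/2, 1/2)
c = (0, 1)
Σ b_i: 1/2·1 + 1/2·1 = 1 ✓
b·c: 1/2·1 = 1/2 ✓; 2 stages ⇒ order 2.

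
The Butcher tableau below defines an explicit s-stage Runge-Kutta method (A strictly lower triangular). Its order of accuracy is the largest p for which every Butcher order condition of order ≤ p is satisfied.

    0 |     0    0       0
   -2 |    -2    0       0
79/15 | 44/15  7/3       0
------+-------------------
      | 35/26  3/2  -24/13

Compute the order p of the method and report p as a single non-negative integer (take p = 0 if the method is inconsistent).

b = (35/26, 3/2, -24/13)
c = (0, -2, 79/15)
Ac = (0, 0, -14/3)
Σ b_i: 35/26·1 + 3/2·1 + (-24/13)·1 = 1 ✓
b·c: 3/2·(-2) + (-24/13)·79/15 = -827/65 ≠ 1/2 ⇒ order 1.

1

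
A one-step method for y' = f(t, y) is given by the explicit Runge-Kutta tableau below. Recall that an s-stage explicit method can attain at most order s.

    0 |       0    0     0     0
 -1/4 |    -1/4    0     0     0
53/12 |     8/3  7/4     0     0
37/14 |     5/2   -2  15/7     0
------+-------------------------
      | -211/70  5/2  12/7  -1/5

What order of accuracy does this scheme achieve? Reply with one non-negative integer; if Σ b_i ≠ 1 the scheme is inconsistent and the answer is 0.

b = (-211/70, 5/2, 12/7, -1/5)
c = (0, -1/4, 53/12, 37/14)
Ac = (0, 0, -7/16, 279/28)
Σ b_i: (-211/70)·1 + 5/2·1 + 12/7·1 + (-1/5)·1 = 1 ✓
b·c: 5/2·(-1/4) + 12/7·53/12 + (-1/5)·37/14 = 1797/280 ≠ 1/2 ⇒ order 1.

1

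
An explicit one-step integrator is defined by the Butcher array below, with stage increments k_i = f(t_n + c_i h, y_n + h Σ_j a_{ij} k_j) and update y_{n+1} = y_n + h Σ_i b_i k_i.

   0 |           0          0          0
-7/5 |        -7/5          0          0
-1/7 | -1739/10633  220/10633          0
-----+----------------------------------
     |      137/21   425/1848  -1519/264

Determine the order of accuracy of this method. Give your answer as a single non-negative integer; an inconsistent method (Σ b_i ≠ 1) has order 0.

3

b = (137/21, 425/1848, -1519/264)
c = (0, -7/5, -1/7)
Ac = (0, 0, -44/1519)
Σ b_i: 137/21·1 + 425/1848·1 + (-1519/264)·1 = 1 ✓
b·c: 425/1848·(-7/5) + (-1519/264)·(-1/7) = 1/2 ✓
b·c²: 425/1848·49/25 + (-1519/264)·1/49 = 1/3 ✓
b·Ac: (-1519/264)·(-44/1519) = 1/6 ✓; 3 stages ⇒ order 3.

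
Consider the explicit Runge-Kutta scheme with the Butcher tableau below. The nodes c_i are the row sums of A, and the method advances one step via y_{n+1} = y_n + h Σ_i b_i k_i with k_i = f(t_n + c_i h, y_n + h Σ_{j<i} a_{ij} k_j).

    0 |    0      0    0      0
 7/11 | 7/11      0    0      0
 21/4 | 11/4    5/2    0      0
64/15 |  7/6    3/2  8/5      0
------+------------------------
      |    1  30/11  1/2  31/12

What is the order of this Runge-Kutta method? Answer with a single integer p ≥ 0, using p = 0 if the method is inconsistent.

0

b = (1, 30/11, 1/2, 31/12)
c = (0, 7/11, 21/4, 64/15)
Ac = (0, 0, 35/22, 1029/110)
Σ b_i: 1·1 + 30/11·1 + 1/2·1 + 31/12·1 = 899/132 ≠ 1 ⇒ order 0.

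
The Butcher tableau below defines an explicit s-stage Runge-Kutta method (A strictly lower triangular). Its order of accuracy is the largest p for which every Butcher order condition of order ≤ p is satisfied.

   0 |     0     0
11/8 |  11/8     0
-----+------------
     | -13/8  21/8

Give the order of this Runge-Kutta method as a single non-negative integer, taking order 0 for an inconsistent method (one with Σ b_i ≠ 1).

b = (-13/8, 21/8)
c = (0, 11/8)
Σ b_i: (-13/8)·1 + 21/8·1 = 1 ✓
b·c: 21/8·11/8 = 231/64 ≠ 1/2 ⇒ order 1.

1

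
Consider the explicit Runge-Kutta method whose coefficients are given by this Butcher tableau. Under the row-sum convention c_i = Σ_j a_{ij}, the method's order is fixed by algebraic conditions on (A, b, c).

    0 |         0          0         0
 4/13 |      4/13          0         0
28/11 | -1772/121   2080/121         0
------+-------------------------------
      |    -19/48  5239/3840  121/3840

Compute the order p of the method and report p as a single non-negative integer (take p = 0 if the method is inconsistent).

b = (-19/48, 5239/3840, 121/3840)
c = (0, 4/13, 28/11)
Ac = (0, 0, 640/121)
Σ b_i: (-19/48)·1 + 5239/3840·1 + 121/3840·1 = 1 ✓
b·c: 5239/3840·4/13 + 121/3840·28/11 = 1/2 ✓
b·c²: 5239/3840·16/169 + 121/3840·784/121 = 1/3 ✓
b·Ac: 121/3840·640/121 = 1/6 ✓; 3 stages ⇒ order 3.

3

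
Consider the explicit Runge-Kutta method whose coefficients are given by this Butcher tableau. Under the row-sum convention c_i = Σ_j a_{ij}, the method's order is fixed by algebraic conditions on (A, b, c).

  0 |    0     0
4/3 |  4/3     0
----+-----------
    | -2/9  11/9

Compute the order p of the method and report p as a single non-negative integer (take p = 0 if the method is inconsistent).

b = (-2/9, 11/9)
c = (0, 4/3)
Σ b_i: (-2/9)·1 + 11/9·1 = 1 ✓
b·c: 11/9·4/3 = 44/27 ≠ 1/2 ⇒ order 1.

1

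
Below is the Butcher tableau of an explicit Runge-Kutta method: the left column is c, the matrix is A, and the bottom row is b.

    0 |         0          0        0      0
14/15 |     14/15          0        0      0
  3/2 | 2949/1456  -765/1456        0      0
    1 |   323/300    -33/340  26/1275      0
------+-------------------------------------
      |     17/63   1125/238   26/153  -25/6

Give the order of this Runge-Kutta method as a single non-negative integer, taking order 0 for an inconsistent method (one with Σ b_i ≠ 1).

b = (17/63, 1125/238, 26/153, -25/6)
c = (0, 14/15, 3/2, 1)
Ac = (0, 0, -51/104, -3/50)
Σ b_i: 17/63·1 + 1125/238·1 + 26/153·1 + (-25/6)·1 = 1 ✓
b·c: 1125/238·14/15 + 26/153·3/2 + (-25/6)·1 = 1/2 ✓
b·c²: 1125/238·196/225 + 26/153·9/4 + (-25/6)·1 = 1/3 ✓
b·Ac: 26/153·(-51/104) + (-25/6)·(-3/50) = 1/6 ✓
b·c³: 1125/238·2744/3375 + 26/153·27/8 + (-25/6)·1 = 1/4 ✓
b·(c∘Ac): 26/153·(-153/208) + (-25/6)·(-3/50) = 1/8 ✓
b·Ac²: 26/153·(-119/260) + (-25/6)·(-29/750) = 1/12 ✓
b·A²c: (-25/6)·(-1/100) = 1/24 ✓; 4 stages ⇒ order 4.

4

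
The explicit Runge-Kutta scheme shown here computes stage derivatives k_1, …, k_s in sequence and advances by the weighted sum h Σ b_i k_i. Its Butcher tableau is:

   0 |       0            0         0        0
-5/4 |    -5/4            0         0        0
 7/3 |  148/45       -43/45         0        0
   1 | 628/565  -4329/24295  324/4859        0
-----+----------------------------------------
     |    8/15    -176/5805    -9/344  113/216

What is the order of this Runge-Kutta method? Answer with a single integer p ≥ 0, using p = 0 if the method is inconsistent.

b = (8/15, -176/5805, -9/344, 113/216)
c = (0, -5/4, 7/3, 1)
Ac = (0, 0, 43/36, 171/452)
Σ b_i: 8/15·1 + (-176/5805)·1 + (-9/344)·1 + 113/216·1 = 1 ✓
b·c: (-176/5805)·(-5/4) + (-9/344)·7/3 + 113/216·1 = 1/2 ✓
b·c²: (-176/5805)·25/16 + (-9/344)·49/9 + 113/216·1 = 1/3 ✓
b·Ac: (-9/344)·43/36 + 113/216·171/452 = 1/6 ✓
b·c³: (-176/5805)·(-125/64) + (-9/344)·343/27 + 113/216·1 = 1/4 ✓
b·(c∘Ac): (-9/344)·301/108 + 113/216·171/452 = 1/8 ✓
b·Ac²: (-9/344)·(-215/144) + 113/216·153/1808 = 1/12 ✓
b·A²c: 113/216·9/113 = 1/24 ✓; 4 stages ⇒ order 4.

4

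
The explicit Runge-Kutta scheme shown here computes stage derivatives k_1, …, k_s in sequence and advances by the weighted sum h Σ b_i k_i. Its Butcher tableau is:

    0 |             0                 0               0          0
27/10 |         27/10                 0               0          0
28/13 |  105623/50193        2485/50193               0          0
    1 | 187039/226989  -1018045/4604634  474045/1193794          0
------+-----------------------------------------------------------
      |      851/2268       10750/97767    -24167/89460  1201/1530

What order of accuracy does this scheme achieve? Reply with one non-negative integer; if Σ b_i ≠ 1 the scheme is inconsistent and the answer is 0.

4

b = (851/2268, 10750/97767, -24167/89460, 1201/1530)
c = (0, 27/10, 28/13, 1)
Ac = (0, 0, 497/3718, 1241/4804)
Σ b_i: 851/2268·1 + 10750/97767·1 + (-24167/89460)·1 + 1201/1530·1 = 1 ✓
b·c: 10750/97767·27/10 + (-24167/89460)·28/13 + 1201/1530·1 = 1/2 ✓
b·c²: 10750/97767·729/100 + (-24167/89460)·784/169 + 1201/1530·1 = 1/3 ✓
b·Ac: (-24167/89460)·497/3718 + 1201/1530·1241/4804 = 1/6 ✓
b·c³: 10750/97767·19683/1000 + (-24167/89460)·21952/2197 + 1201/1530·1 = 1/4 ✓
b·(c∘Ac): (-24167/89460)·6958/24167 + 1201/1530·1241/4804 = 1/8 ✓
b·Ac²: (-24167/89460)·13419/37180 + 1201/1530·11067/48040 = 1/12 ✓
b·A²c: 1201/1530·255/4804 = 1/24 ✓; 4 stages ⇒ order 4.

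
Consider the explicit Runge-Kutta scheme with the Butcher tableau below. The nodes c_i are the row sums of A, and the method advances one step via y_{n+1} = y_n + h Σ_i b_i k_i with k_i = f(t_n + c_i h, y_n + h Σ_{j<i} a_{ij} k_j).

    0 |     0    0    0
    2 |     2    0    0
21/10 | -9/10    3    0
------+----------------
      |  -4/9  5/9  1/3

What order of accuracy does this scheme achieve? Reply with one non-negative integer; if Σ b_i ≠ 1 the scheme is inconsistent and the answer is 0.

b = (-4/9, 5/9, 1/3)
c = (0, 2, 21/10)
Ac = (0, 0, 6)
Σ b_i: (-4/9)·1 + 5/9·1 + 1/3·1 = 4/9 ≠ 1 ⇒ order 0.

0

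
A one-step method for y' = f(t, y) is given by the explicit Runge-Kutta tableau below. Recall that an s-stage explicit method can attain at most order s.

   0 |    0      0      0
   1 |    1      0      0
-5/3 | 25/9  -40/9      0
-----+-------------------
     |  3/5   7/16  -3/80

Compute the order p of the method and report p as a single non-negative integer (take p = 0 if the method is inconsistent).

3

b = (3/5, 7/16, -3/80)
c = (0, 1, -5/3)
Ac = (0, 0, -40/9)
Σ b_i: 3/5·1 + 7/16·1 + (-3/80)·1 = 1 ✓
b·c: 7/16·1 + (-3/80)·(-5/3) = 1/2 ✓
b·c²: 7/16·1 + (-3/80)·25/9 = 1/3 ✓
b·Ac: (-3/80)·(-40/9) = 1/6 ✓; 3 stages ⇒ order 3.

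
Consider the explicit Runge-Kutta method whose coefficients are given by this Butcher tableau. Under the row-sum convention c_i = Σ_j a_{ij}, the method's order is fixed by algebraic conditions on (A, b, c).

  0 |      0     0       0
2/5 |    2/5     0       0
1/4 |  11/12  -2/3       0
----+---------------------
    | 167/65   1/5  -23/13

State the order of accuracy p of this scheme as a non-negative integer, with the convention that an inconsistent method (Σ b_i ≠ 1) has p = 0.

1

b = (167/65, 1/5, -23/13)
c = (0, 2/5, 1/4)
Ac = (0, 0, -4/15)
Σ b_i: 167/65·1 + 1/5·1 + (-23/13)·1 = 1 ✓
b·c: 1/5·2/5 + (-23/13)·1/4 = -471/1300 ≠ 1/2 ⇒ order 1.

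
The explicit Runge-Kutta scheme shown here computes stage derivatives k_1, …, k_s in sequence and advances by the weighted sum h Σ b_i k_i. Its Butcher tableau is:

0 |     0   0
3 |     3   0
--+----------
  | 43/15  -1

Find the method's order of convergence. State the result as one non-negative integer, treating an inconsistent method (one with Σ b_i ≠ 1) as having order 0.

0

b = (43/15, -1)
c = (0, 3)
Σ b_i: 43/15·1 + (-1)·1 = 28/15 ≠ 1 ⇒ order 0.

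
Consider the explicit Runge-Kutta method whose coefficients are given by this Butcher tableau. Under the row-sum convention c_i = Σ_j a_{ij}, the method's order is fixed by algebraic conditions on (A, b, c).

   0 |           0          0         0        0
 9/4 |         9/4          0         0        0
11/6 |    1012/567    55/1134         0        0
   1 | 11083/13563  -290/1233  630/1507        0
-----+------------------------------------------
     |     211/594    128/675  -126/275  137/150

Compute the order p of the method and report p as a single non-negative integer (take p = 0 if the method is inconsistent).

4

b = (211/594, 128/675, -126/275, 137/150)
c = (0, 9/4, 11/6, 1)
Ac = (0, 0, 55/504, 65/274)
Σ b_i: 211/594·1 + 128/675·1 + (-126/275)·1 + 137/150·1 = 1 ✓
b·c: 128/675·9/4 + (-126/275)·11/6 + 137/150·1 = 1/2 ✓
b·c²: 128/675·81/16 + (-126/275)·121/36 + 137/150·1 = 1/3 ✓
b·Ac: (-126/275)·55/504 + 137/150·65/274 = 1/6 ✓
b·c³: 128/675·729/64 + (-126/275)·1331/216 + 137/150·1 = 1/4 ✓
b·(c∘Ac): (-126/275)·605/3024 + 137/150·65/274 = 1/8 ✓
b·Ac²: (-126/275)·55/224 + 137/150·235/1096 = 1/12 ✓
b·A²c: 137/150·25/548 = 1/24 ✓; 4 stages ⇒ order 4.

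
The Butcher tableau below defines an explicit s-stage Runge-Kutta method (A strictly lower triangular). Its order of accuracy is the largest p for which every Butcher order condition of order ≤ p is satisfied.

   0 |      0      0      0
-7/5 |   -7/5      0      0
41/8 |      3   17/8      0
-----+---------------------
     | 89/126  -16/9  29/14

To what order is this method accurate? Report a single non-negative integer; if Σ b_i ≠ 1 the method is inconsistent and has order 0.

b = (89/126, -16/9, 29/14)
c = (0, -7/5, 41/8)
Ac = (0, 0, -119/40)
Σ b_i: 89/126·1 + (-16/9)·1 + 29/14·1 = 1 ✓
b·c: (-16/9)·(-7/5) + 29/14·41/8 = 66049/5040 ≠ 1/2 ⇒ order 1.

1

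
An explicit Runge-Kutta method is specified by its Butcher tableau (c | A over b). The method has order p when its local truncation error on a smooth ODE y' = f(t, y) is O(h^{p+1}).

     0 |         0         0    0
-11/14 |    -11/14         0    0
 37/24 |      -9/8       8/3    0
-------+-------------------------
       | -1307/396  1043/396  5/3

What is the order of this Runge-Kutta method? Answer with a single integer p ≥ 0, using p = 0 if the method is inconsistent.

2

b = (-1307/396, 1043/396, 5/3)
c = (0, -11/14, 37/24)
Ac = (0, 0, -44/21)
Σ b_i: (-1307/396)·1 + 1043/396·1 + 5/3·1 = 1 ✓
b·c: 1043/396·(-11/14) + 5/3·37/24 = 1/2 ✓
b·c²: 1043/396·121/196 + 5/3·1369/576 = 67583/12096 ≠ 1/3 ⇒ order 2.
b·Ac: 5/3·(-44/21) = -220/63 ≠ 1/6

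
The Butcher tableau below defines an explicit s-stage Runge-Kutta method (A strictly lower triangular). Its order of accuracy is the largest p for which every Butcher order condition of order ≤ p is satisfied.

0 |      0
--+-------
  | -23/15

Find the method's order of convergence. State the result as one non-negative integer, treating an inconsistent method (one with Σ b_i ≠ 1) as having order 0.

b = (-23/15)
c = (0)
Σ b_i: (-23/15)·1 = -23/15 ≠ 1 ⇒ order 0.

0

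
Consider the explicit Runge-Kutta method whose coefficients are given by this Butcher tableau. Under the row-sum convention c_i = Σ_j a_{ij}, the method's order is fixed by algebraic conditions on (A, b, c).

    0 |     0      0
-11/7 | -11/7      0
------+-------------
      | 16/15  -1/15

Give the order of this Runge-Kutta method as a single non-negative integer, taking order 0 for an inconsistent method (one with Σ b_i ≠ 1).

b = (16/15, -1/15)
c = (0, -11/7)
Σ b_i: 16/15·1 + (-1/15)·1 = 1 ✓
b·c: (-1/15)·(-11/7) = 11/105 ≠ 1/2 ⇒ order 1.

1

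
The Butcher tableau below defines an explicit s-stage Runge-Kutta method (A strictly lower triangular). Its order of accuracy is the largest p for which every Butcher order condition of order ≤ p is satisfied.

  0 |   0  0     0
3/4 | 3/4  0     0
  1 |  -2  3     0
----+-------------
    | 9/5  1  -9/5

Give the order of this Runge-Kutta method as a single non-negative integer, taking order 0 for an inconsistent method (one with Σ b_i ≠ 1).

b = (9/5, 1, -9/5)
c = (0, 3/4, 1)
Ac = (0, 0, 9/4)
Σ b_i: 9/5·1 + 1·1 + (-9/5)·1 = 1 ✓
b·c: 1·3/4 + (-9/5)·1 = -21/20 ≠ 1/2 ⇒ order 1.

1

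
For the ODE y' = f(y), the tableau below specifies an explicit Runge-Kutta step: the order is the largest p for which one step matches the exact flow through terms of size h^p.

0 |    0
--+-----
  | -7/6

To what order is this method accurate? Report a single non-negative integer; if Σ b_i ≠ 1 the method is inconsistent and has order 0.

b = (-7/6)
c = (0)
Σ b_i: (-7/6)·1 = -7/6 ≠ 1 ⇒ order 0.

0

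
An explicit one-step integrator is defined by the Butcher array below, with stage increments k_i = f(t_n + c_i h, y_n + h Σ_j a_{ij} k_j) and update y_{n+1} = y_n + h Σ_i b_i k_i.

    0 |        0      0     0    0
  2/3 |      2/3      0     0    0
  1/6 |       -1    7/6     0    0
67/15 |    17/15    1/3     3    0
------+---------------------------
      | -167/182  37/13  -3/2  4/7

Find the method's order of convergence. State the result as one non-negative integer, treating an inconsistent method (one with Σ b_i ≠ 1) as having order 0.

1

b = (-167/182, 37/13, -3/2, 4/7)
c = (0, 2/3, 1/6, 67/15)
Ac = (0, 0, 7/9, 13/18)
Σ b_i: (-167/182)·1 + 37/13·1 + (-3/2)·1 + 4/7·1 = 1 ✓
b·c: 37/13·2/3 + (-3/2)·1/6 + 4/7·67/15 = 22931/5460 ≠ 1/2 ⇒ order 1.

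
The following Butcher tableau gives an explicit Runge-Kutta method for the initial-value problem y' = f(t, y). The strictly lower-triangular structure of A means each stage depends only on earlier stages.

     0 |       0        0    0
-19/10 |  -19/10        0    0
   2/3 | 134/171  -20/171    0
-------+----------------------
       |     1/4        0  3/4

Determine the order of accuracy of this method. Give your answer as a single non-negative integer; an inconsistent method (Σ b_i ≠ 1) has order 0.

3

b = (1/4, 0, 3/4)
c = (0, -19/10, 2/3)
Ac = (0, 0, 2/9)
Σ b_i: 1/4·1 + 3/4·1 = 1 ✓
b·c: 3/4·2/3 = 1/2 ✓
b·c²: 3/4·4/9 = 1/3 ✓
b·Ac: 3/4·2/9 = 1/6 ✓; 3 stages ⇒ order 3.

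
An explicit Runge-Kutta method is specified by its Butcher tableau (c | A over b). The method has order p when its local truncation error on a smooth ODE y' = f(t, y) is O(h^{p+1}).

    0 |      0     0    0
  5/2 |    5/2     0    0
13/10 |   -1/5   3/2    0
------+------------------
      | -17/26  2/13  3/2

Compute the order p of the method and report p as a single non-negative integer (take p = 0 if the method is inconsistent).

b = (-17/26, 2/13, 3/2)
c = (0, 5/2, 13/10)
Ac = (0, 0, 15/4)
Σ b_i: (-17/26)·1 + 2/13·1 + 3/2·1 = 1 ✓
b·c: 2/13·5/2 + 3/2·13/10 = 607/260 ≠ 1/2 ⇒ order 1.

1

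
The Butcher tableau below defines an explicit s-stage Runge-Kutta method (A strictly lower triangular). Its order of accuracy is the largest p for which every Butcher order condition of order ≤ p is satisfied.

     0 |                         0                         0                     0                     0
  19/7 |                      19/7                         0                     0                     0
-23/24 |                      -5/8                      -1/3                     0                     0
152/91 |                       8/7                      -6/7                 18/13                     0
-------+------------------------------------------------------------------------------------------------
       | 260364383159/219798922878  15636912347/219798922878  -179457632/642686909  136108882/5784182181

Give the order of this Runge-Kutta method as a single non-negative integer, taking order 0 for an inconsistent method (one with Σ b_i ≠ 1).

b = (260364383159/219798922878, 15636912347/219798922878, -179457632/642686909, 136108882/5784182181)
c = (0, 19/7, -23/24, 152/91)
Ac = (0, 0, -19/21, -9309/2548)
Σ b_i: 260364383159/219798922878·1 + 15636912347/219798922878·1 + (-179457632/642686909)·1 + 136108882/5784182181·1 = 1 ✓
b·c: 15636912347/219798922878·19/7 + (-179457632/642686909)·(-23/24) + 136108882/5784182181·152/91 = 1/2 ✓
b·c²: 15636912347/219798922878·361/49 + (-179457632/642686909)·529/576 + 136108882/5784182181·23104/8281 = 1/3 ✓
b·Ac: (-179457632/642686909)·(-19/21) + 136108882/5784182181·(-9309/2548) = 1/6 ✓
b·c³: 15636912347/219798922878·6859/343 + (-179457632/642686909)·(-12167/13824) + 136108882/5784182181·3511808/753571 = 314461190820137/176857154366256 ≠ 1/4 ⇒ order 3.
b·(c∘Ac): (-179457632/642686909)·437/504 + 136108882/5784182181·(-353742/57967) = -109319544104/283424926869 ≠ 1/8
b·Ac²: (-179457632/642686909)·(-361/147) + 136108882/5784182181·(-719609/142688) = 367354505291/647828404272 ≠ 1/12
b·A²c: 136108882/5784182181·(-114/91) = -56836676/1928060727 ≠ 1/24

3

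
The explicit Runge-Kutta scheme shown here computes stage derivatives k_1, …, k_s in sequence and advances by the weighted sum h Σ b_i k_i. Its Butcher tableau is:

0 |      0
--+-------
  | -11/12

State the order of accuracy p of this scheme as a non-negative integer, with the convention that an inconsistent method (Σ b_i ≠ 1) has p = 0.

0

b = (-11/12)
c = (0)
Σ b_i: (-11/12)·1 = -11/12 ≠ 1 ⇒ order 0.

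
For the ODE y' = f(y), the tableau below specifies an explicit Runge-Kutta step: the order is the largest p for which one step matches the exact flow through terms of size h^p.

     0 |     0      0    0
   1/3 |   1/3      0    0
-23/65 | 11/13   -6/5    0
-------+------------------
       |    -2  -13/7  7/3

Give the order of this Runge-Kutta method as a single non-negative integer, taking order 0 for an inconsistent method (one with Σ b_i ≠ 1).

0

b = (-2, -13/7, 7/3)
c = (0, 1/3, -23/65)
Ac = (0, 0, -2/5)
Σ b_i: (-2)·1 + (-13/7)·1 + 7/3·1 = -32/21 ≠ 1 ⇒ order 0.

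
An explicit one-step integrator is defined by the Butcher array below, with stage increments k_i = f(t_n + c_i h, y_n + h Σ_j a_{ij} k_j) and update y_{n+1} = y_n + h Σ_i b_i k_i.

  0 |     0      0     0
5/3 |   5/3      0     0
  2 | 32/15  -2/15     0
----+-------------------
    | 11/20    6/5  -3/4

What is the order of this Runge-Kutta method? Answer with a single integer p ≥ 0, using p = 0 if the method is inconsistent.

b = (11/20, 6/5, -3/4)
c = (0, 5/3, 2)
Ac = (0, 0, -2/9)
Σ b_i: 11/20·1 + 6/5·1 + (-3/4)·1 = 1 ✓
b·c: 6/5·5/3 + (-3/4)·2 = 1/2 ✓
b·c²: 6/5·25/9 + (-3/4)·4 = 1/3 ✓
b·Ac: (-3/4)·(-2/9) = 1/6 ✓; 3 stages ⇒ order 3.

3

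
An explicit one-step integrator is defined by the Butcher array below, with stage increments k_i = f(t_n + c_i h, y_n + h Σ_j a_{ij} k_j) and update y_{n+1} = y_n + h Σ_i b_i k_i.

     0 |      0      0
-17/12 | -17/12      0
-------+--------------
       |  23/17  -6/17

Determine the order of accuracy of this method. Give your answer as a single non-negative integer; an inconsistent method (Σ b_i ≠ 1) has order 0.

b = (23/17, -6/17)
c = (0, -17/12)
Σ b_i: 23/17·1 + (-6/17)·1 = 1 ✓
b·c: (-6/17)·(-17/12) = 1/2 ✓; 2 stages ⇒ order 2.

2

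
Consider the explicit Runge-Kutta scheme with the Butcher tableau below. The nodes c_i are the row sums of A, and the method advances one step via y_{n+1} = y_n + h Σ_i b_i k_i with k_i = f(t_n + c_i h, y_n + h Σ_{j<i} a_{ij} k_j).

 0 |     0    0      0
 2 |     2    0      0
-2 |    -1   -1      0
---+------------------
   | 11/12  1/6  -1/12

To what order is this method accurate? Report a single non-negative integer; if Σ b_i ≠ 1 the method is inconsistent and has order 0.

3

b = (11/12, 1/6, -1/12)
c = (0, 2, -2)
Ac = (0, 0, -2)
Σ b_i: 11/12·1 + 1/6·1 + (-1/12)·1 = 1 ✓
b·c: 1/6·2 + (-1/12)·(-2) = 1/2 ✓
b·c²: 1/6·4 + (-1/12)·4 = 1/3 ✓
b·Ac: (-1/12)·(-2) = 1/6 ✓; 3 stages ⇒ order 3.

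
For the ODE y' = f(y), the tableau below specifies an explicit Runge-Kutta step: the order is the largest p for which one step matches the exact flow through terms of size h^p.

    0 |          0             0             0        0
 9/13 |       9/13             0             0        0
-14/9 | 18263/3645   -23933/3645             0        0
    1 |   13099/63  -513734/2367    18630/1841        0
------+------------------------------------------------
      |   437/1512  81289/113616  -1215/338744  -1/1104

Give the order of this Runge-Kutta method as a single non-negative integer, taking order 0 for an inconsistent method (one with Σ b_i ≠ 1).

b = (437/1512, 81289/113616, -1215/338744, -1/1104)
c = (0, 9/13, -14/9, 1)
Ac = (0, 0, -1841/405, -166)
Σ b_i: 437/1512·1 + 81289/113616·1 + (-1215/338744)·1 + (-1/1104)·1 = 1 ✓
b·c: 81289/113616·9/13 + (-1215/338744)·(-14/9) + (-1/1104)·1 = 1/2 ✓
b·c²: 81289/113616·81/169 + (-1215/338744)·196/81 + (-1/1104)·1 = 1/3 ✓
b·Ac: (-1215/338744)·(-1841/405) + (-1/1104)·(-166) = 1/6 ✓
b·c³: 81289/113616·729/2197 + (-1215/338744)·(-2744/729) + (-1/1104)·1 = 1/4 ✓
b·(c∘Ac): (-1215/338744)·25774/3645 + (-1/1104)·(-166) = 1/8 ✓
b·Ac²: (-1215/338744)·(-1841/585) + (-1/1104)·(-1034/13) = 1/12 ✓
b·A²c: (-1/1104)·(-46) = 1/24 ✓; 4 stages ⇒ order 4.

4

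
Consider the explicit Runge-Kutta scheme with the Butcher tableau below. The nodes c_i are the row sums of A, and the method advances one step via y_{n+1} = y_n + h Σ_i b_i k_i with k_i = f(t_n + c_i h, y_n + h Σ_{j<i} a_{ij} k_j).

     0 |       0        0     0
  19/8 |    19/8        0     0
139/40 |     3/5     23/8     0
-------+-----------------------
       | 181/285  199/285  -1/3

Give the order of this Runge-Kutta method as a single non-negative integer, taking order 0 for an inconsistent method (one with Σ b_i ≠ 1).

b = (181/285, 199/285, -1/3)
c = (0, 19/8, 139/40)
Ac = (0, 0, 437/64)
Σ b_i: 181/285·1 + 199/285·1 + (-1/3)·1 = 1 ✓
b·c: 199/285·19/8 + (-1/3)·139/40 = 1/2 ✓
b·c²: 199/285·361/64 + (-1/3)·19321/1600 = -13/150 ≠ 1/3 ⇒ order 2.
b·Ac: (-1/3)·437/64 = -437/192 ≠ 1/6

2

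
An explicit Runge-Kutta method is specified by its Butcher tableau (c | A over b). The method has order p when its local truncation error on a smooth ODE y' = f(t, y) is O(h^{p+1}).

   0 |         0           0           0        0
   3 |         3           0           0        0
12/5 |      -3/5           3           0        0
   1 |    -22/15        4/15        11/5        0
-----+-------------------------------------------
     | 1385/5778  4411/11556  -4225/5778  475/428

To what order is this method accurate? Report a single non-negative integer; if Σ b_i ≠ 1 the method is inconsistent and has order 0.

3

b = (1385/5778, 4411/11556, -4225/5778, 475/428)
c = (0, 3, 12/5, 1)
Ac = (0, 0, 9, 152/25)
Σ b_i: 1385/5778·1 + 4411/11556·1 + (-4225/5778)·1 + 475/428·1 = 1 ✓
b·c: 4411/11556·3 + (-4225/5778)·12/5 + 475/428·1 = 1/2 ✓
b·c²: 4411/11556·9 + (-4225/5778)·144/25 + 475/428·1 = 1/3 ✓
b·Ac: (-4225/5778)·9 + 475/428·152/25 = 1/6 ✓
b·c³: 4411/11556·27 + (-4225/5778)·1728/125 + 475/428·1 = 1399/1070 ≠ 1/4 ⇒ order 3.
b·(c∘Ac): (-4225/5778)·108/5 + 475/428·152/25 = -968/107 ≠ 1/8
b·Ac²: (-4225/5778)·27 + 475/428·1884/125 = -3227/1070 ≠ 1/12
b·A²c: 475/428·99/5 = 9405/428 ≠ 1/24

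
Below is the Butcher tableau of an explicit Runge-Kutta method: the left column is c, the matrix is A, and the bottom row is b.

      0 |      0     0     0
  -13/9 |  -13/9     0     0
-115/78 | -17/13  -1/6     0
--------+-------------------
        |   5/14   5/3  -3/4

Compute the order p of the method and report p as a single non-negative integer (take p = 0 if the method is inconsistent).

0

b = (5/14, 5/3, -3/4)
c = (0, -13/9, -115/78)
Ac = (0, 0, 13/54)
Σ b_i: 5/14·1 + 5/3·1 + (-3/4)·1 = 107/84 ≠ 1 ⇒ order 0.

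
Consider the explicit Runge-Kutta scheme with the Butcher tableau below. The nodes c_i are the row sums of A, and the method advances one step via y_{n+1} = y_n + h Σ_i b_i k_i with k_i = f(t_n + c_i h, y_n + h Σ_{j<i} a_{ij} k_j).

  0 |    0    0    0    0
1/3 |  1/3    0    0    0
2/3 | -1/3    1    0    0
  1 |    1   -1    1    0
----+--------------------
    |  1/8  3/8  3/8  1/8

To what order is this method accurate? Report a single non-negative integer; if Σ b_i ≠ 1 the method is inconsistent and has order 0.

b = (1/8, 3/8, 3/8, 1/8)
c = (0, 1/3, 2/3, 1)
Ac = (0, 0, 1/3, 1/3)
Σ b_i: 1/8·1 + 3/8·1 + 3/8·1 + 1/8·1 = 1 ✓
b·c: 3/8·1/3 + 3/8·2/3 + 1/8·1 = 1/2 ✓
b·c²: 3/8·1/9 + 3/8·4/9 + 1/8·1 = 1/3 ✓
b·Ac: 3/8·1/3 + 1/8·1/3 = 1/6 ✓
b·c³: 3/8·1/27 + 3/8·8/27 + 1/8·1 = 1/4 ✓
b·(c∘Ac): 3/8·2/9 + 1/8·1/3 = 1/8 ✓
b·Ac²: 3/8·1/9 + 1/8·1/3 = 1/12 ✓
b·A²c: 1/8·1/3 = 1/24 ✓; 4 stages ⇒ order 4.

4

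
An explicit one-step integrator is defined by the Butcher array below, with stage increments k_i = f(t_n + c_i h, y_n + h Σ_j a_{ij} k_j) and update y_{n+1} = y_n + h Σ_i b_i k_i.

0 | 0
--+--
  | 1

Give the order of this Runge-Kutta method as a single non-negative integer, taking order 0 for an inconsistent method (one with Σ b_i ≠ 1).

b = (1)
c = (0)
Σ b_i: 1·1 = 1 ✓; 1 stage ⇒ order 1.

1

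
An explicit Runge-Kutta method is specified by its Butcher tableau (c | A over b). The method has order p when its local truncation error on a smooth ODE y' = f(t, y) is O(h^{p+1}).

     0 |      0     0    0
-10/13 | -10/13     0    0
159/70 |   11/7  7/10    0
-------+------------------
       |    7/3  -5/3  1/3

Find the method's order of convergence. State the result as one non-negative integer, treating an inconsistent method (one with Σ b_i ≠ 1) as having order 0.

1

b = (7/3, -5/3, 1/3)
c = (0, -10/13, 159/70)
Ac = (0, 0, -7/13)
Σ b_i: 7/3·1 + (-5/3)·1 + 1/3·1 = 1 ✓
b·c: (-5/3)·(-10/13) + 1/3·159/70 = 5567/2730 ≠ 1/2 ⇒ order 1.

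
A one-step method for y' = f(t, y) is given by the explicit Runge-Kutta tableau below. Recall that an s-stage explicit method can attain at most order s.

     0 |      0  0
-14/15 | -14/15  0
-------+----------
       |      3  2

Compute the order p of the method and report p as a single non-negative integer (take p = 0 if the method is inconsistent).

b = (3, 2)
c = (0, -14/15)
Σ b_i: 3·1 + 2·1 = 5 ≠ 1 ⇒ order 0.

0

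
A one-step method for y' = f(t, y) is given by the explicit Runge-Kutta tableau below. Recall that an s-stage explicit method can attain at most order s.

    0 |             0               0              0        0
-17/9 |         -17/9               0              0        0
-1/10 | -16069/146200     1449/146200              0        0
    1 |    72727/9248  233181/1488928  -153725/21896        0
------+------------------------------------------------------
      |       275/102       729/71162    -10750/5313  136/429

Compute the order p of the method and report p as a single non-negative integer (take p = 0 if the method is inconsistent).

4

b = (275/102, 729/71162, -10750/5313, 136/429)
c = (0, -17/9, -1/10, 1)
Ac = (0, 0, -161/8600, 13/32)
Σ b_i: 275/102·1 + 729/71162·1 + (-10750/5313)·1 + 136/429·1 = 1 ✓
b·c: 729/71162·(-17/9) + (-10750/5313)·(-1/10) + 136/429·1 = 1/2 ✓
b·c²: 729/71162·289/81 + (-10750/5313)·1/100 + 136/429·1 = 1/3 ✓
b·Ac: (-10750/5313)·(-161/8600) + 136/429·13/32 = 1/6 ✓
b·c³: 729/71162·(-4913/729) + (-10750/5313)·(-1/1000) + 136/429·1 = 1/4 ✓
b·(c∘Ac): (-10750/5313)·161/86000 + 136/429·13/32 = 1/8 ✓
b·Ac²: (-10750/5313)·2737/77400 + 136/429·299/612 = 1/12 ✓
b·A²c: 136/429·143/1088 = 1/24 ✓; 4 stages ⇒ order 4.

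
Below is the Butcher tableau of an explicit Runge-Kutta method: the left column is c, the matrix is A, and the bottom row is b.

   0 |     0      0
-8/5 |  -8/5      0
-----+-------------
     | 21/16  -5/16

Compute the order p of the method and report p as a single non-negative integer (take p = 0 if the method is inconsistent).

2

b = (21/16, -5/16)
c = (0, -8/5)
Σ b_i: 21/16·1 + (-5/16)·1 = 1 ✓
b·c: (-5/16)·(-8/5) = 1/2 ✓; 2 stages ⇒ order 2.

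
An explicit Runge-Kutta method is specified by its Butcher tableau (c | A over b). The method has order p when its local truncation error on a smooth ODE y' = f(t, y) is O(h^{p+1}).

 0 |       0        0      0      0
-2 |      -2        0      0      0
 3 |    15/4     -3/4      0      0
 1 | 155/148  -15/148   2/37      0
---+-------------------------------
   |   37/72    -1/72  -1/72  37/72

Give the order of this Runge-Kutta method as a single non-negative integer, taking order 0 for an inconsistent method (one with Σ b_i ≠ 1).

4

b = (37/72, -1/72, -1/72, 37/72)
c = (0, -2, 3, 1)
Ac = (0, 0, 3/2, 27/74)
Σ b_i: 37/72·1 + (-1/72)·1 + (-1/72)·1 + 37/72·1 = 1 ✓
b·c: (-1/72)·(-2) + (-1/72)·3 + 37/72·1 = 1/2 ✓
b·c²: (-1/72)·4 + (-1/72)·9 + 37/72·1 = 1/3 ✓
b·Ac: (-1/72)·3/2 + 37/72·27/74 = 1/6 ✓
b·c³: (-1/72)·(-8) + (-1/72)·27 + 37/72·1 = 1/4 ✓
b·(c∘Ac): (-1/72)·9/2 + 37/72·27/74 = 1/8 ✓
b·Ac²: (-1/72)·(-3) + 37/72·3/37 = 1/12 ✓
b·A²c: 37/72·3/37 = 1/24 ✓; 4 stages ⇒ order 4.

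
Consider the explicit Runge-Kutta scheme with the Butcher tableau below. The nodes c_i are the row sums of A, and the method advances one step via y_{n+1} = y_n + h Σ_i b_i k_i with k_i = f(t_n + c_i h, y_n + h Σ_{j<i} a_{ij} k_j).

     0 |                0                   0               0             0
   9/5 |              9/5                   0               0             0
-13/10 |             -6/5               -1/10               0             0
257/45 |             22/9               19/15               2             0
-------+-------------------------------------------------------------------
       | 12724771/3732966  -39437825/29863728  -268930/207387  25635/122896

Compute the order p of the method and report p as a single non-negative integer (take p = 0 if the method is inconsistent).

b = (12724771/3732966, -39437825/29863728, -268930/207387, 25635/122896)
c = (0, 9/5, -13/10, 257/45)
Ac = (0, 0, -9/50, -8/25)
Σ b_i: 12724771/3732966·1 + (-39437825/29863728)·1 + (-268930/207387)·1 + 25635/122896·1 = 1 ✓
b·c: (-39437825/29863728)·9/5 + (-268930/207387)·(-13/10) + 25635/122896·257/45 = 1/2 ✓
b·c²: (-39437825/29863728)·81/25 + (-268930/207387)·169/100 + 25635/122896·66049/2025 = 1/3 ✓
b·Ac: (-268930/207387)·(-9/50) + 25635/122896·(-8/25) = 1/6 ✓
b·c³: (-39437825/29863728)·729/125 + (-268930/207387)·(-2197/1000) + 25635/122896·16974593/91125 = 6346641427/186648300 ≠ 1/4 ⇒ order 3.
b·(c∘Ac): (-268930/207387)·117/500 + 25635/122896·(-2056/1125) = -394411/576075 ≠ 1/8
b·Ac²: (-268930/207387)·(-81/250) + 25635/122896·1871/250 = 2434869/1228960 ≠ 1/12
b·A²c: 25635/122896·(-9/25) = -46143/614480 ≠ 1/24

3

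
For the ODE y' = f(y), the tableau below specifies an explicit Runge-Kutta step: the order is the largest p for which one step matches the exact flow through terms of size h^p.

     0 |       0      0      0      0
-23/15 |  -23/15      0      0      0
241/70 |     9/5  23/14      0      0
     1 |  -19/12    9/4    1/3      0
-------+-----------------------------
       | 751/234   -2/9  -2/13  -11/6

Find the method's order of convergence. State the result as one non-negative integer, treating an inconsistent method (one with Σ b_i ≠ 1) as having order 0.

b = (751/234, -2/9, -2/13, -11/6)
c = (0, -23/15, 241/70, 1)
Ac = (0, 0, -529/210, -967/420)
Σ b_i: 751/234·1 + (-2/9)·1 + (-2/13)·1 + (-11/6)·1 = 1 ✓
b·c: (-2/9)·(-23/15) + (-2/13)·241/70 + (-11/6)·1 = -49687/24570 ≠ 1/2 ⇒ order 1.

1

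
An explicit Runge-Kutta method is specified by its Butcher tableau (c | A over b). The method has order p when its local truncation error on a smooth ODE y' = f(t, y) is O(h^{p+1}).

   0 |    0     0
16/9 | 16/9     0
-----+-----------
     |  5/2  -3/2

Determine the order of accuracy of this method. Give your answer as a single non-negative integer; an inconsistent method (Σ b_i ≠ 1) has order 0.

1

b = (5/2, -3/2)
c = (0, 16/9)
Σ b_i: 5/2·1 + (-3/2)·1 = 1 ✓
b·c: (-3/2)·16/9 = -8/3 ≠ 1/2 ⇒ order 1.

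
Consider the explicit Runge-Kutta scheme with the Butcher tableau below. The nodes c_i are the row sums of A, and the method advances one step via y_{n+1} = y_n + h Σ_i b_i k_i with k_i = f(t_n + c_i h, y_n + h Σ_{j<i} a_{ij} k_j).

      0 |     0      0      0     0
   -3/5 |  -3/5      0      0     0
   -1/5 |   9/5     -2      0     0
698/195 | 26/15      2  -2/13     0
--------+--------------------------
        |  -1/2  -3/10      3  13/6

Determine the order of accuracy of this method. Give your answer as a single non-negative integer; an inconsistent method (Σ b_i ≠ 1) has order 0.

b = (-1/2, -3/10, 3, 13/6)
c = (0, -3/5, -1/5, 698/195)
Ac = (0, 0, 6/5, -76/65)
Σ b_i: (-1/2)·1 + (-3/10)·1 + 3·1 + 13/6·1 = 131/30 ≠ 1 ⇒ order 0.

0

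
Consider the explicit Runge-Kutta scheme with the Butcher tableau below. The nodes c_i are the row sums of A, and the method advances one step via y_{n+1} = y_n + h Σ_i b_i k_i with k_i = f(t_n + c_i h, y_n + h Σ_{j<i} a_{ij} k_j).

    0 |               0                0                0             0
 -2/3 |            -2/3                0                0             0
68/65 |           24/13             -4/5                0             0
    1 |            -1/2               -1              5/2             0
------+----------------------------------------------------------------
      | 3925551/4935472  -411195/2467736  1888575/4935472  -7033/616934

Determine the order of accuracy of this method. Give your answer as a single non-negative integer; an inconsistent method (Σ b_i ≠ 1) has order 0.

b = (3925551/4935472, -411195/2467736, 1888575/4935472, -7033/616934)
c = (0, -2/3, 68/65, 1)
Ac = (0, 0, 8/15, 128/39)
Σ b_i: 3925551/4935472·1 + (-411195/2467736)·1 + 1888575/4935472·1 + (-7033/616934)·1 = 1 ✓
b·c: (-411195/2467736)·(-2/3) + 1888575/4935472·68/65 + (-7033/616934)·1 = 1/2 ✓
b·c²: (-411195/2467736)·4/9 + 1888575/4935472·4624/4225 + (-7033/616934)·1 = 1/3 ✓
b·Ac: 1888575/4935472·8/15 + (-7033/616934)·128/39 = 1/6 ✓
b·c³: (-411195/2467736)·(-8/27) + 1888575/4935472·314432/274625 + (-7033/616934)·1 = 171824137/360906390 ≠ 1/4 ⇒ order 3.
b·(c∘Ac): 1888575/4935472·544/975 + (-7033/616934)·128/39 = 162950/925401 ≠ 1/8
b·Ac²: 1888575/4935472·(-16/45) + (-7033/616934)·17428/7605 = -29265749/180453195 ≠ 1/12
b·A²c: (-7033/616934)·4/3 = -14066/925401 ≠ 1/24

3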